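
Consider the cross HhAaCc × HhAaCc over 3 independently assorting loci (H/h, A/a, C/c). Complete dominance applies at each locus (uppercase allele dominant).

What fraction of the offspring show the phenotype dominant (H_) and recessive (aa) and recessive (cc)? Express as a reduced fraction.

HhAaCc gametes: HAC×1, HAc×1, HaC×1, Hac×1, hAC×1, hAc×1, haC×1, hac×1
HhAaCc gametes: HAC×1, HAc×1, HaC×1, Hac×1, hAC×1, hAc×1, haC×1, hac×1
HhAaCc×HhAaCc grid (8·8=64): HHAACC=1 HHAACc=2 HHAAcc=1 HHAaCC=2 HHAaCc=4 HHAacc=2 HHaaCC=1 HHaaCc=2 HHaacc=1 HhAACC=2 HhAACc=4 HhAAcc=2 HhAaCC=4 HhAaCc=8 HhAacc=4 HhaaCC=2 HhaaCc=4 Hhaacc=2 hhAACC=1 hhAACc=2 hhAAcc=1 hhAaCC=2 hhAaCc=4 hhAacc=2 hhaaCC=1 hhaaCc=2 hhaacc=1
H_ aa cc hits 3/64; gcd=1; 3÷1/64÷1 = 3/64

P(H_ aa cc) = 3/64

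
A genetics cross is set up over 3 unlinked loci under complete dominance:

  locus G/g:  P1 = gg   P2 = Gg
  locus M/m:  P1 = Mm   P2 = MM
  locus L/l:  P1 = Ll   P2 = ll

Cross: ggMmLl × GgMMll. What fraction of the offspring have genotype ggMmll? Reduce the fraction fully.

ggMmLl gametes: gML×2, gMl×2, gmL×2, gml×2
GgMMll gametes: GMl×4, gMl×4
ggMmLl×GgMMll grid (8·8=64): GgMMLl=8 GgMMll=8 GgMmLl=8 GgMmll=8 ggMMLl=8 ggMMll=8 ggMmLl=8 ggMmll=8
ggMmll hits 8/64; gcd=8; 8÷8/64÷8 = 1/8

P(ggMmll) = 1/8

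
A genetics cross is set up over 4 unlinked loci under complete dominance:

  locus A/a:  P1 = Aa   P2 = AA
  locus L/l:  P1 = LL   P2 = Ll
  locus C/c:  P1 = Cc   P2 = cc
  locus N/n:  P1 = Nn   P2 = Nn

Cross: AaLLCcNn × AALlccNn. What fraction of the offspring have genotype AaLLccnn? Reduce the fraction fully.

P(AaLLccnn) = 1/32

AaLLCcNn gametes: ALCN×2, ALCn×2, ALcN×2, ALcn×2, aLCN×2, aLCn×2, aLcN×2, aLcn×2
AALlccNn gametes: ALcN×4, ALcn×4, AlcN×4, Alcn×4
AaLLCcNn×AALlccNn grid (16·16=256): AALLCcNN=8 AALLCcNn=16 AALLCcnn=8 AALLccNN=8 AALLccNn=16 AALLccnn=8 AALlCcNN=8 AALlCcNn=16 AALlCcnn=8 AALlccNN=8 AALlccNn=16 AALlccnn=8 AaLLCcNN=8 AaLLCcNn=16 AaLLCcnn=8 AaLLccNN=8 AaLLccNn=16 AaLLccnn=8 AaLlCcNN=8 AaLlCcNn=16 AaLlCcnn=8 AaLlccNN=8 AaLlccNn=16 AaLlccnn=8
AaLLccnn hits 8/256; gcd=8; 8÷8/256÷8 = 1/32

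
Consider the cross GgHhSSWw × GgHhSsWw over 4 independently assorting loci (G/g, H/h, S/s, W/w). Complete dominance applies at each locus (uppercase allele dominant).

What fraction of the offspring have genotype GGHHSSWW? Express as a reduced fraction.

GgHhSSWw gametes: GHSW×2, GHSw×2, GhSW×2, GhSw×2, gHSW×2, gHSw×2, ghSW×2, ghSw×2
GgHhSsWw gametes: GHSW×1, GHSw×1, GHsW×1, GHsw×1, GhSW×1, GhSw×1, GhsW×1, Ghsw×1, gHSW×1, gHSw×1, gHsW×1, gHsw×1, ghSW×1, ghSw×1, ghsW×1, ghsw×1
GgHhSSWw×GgHhSsWw grid (16·16=256): GGHHSSWW=2 GGHHSSWw=4 GGHHSSww=2 GGHHSsWW=2 GGHHSsWw=4 GGHHSsww=2 GGHhSSWW=4 GGHhSSWw=8 GGHhSSww=4 GGHhSsWW=4 GGHhSsWw=8 GGHhSsww=4 GGhhSSWW=2 GGhhSSWw=4 GGhhSSww=2 GGhhSsWW=2 GGhhSsWw=4 GGhhSsww=2 GgHHSSWW=4 GgHHSSWw=8 GgHHSSww=4 GgHHSsWW=4 GgHHSsWw=8 GgHHSsww=4 GgHhSSWW=8 GgHhSSWw=16 GgHhSSww=8 GgHhSsWW=8 GgHhSsWw=16 GgHhSsww=8 GghhSSWW=4 GghhSSWw=8 GghhSSww=4 GghhSsWW=4 GghhSsWw=8 GghhSsww=4 ggHHSSWW=2 ggHHSSWw=4 ggHHSSww=2 ggHHSsWW=2 ggHHSsWw=4 ggHHSsww=2 ggHhSSWW=4 ggHhSSWw=8 ggHhSSww=4 ggHhSsWW=4 ggHhSsWw=8 ggHhSsww=4 gghhSSWW=2 gghhSSWw=4 gghhSSww=2 gghhSsWW=2 gghhSsWw=4 gghhSsww=2
GGHHSSWW hits 2/256; gcd=2; 2÷2/256÷2 = 1/128

P(GGHHSSWW) = 1/128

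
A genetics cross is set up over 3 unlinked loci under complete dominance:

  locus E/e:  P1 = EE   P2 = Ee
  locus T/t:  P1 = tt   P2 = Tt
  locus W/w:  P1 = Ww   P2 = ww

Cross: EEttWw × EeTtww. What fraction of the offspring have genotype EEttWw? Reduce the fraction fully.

P(EEttWw) = 1/8

EEttWw gametes: EtW×4, Etw×4
EeTtww gametes: ETw×2, Etw×2, eTw×2, etw×2
EEttWw×EeTtww grid (8·8=64): EETtWw=8 EETtww=8 EEttWw=8 EEttww=8 EeTtWw=8 EeTtww=8 EettWw=8 Eettww=8
EEttWw hits 8/64; gcd=8; 8÷8/64÷8 = 1/8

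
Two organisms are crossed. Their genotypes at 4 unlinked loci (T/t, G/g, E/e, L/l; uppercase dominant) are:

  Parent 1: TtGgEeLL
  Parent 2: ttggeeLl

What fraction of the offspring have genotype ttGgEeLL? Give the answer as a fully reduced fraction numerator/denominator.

TtGgEeLL gametes: TGEL×2, TGeL×2, TgEL×2, TgeL×2, tGEL×2, tGeL×2, tgEL×2, tgeL×2
ttggeeLl gametes: tgeL×8, tgel×8
TtGgEeLL×ttggeeLl grid (16·16=256): TtGgEeLL=16 TtGgEeLl=16 TtGgeeLL=16 TtGgeeLl=16 TtggEeLL=16 TtggEeLl=16 TtggeeLL=16 TtggeeLl=16 ttGgEeLL=16 ttGgEeLl=16 ttGgeeLL=16 ttGgeeLl=16 ttggEeLL=16 ttggEeLl=16 ttggeeLL=16 ttggeeLl=16
ttGgEeLL hits 16/256; gcd=16; 16÷16/256÷16 = 1/16

P(ttGgEeLL) = 1/16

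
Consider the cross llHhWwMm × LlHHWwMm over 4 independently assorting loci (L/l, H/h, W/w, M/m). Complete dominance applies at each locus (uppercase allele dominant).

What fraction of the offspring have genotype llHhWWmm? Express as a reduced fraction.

P(llHhWWmm) = 1/64

llHhWwMm gametes: lHWM×2, lHWm×2, lHwM×2, lHwm×2, lhWM×2, lhWm×2, lhwM×2, lhwm×2
LlHHWwMm gametes: LHWM×2, LHWm×2, LHwM×2, LHwm×2, lHWM×2, lHWm×2, lHwM×2, lHwm×2
llHhWwMm×LlHHWwMm grid (16·16=256): LlHHWWMM=4 LlHHWWMm=8 LlHHWWmm=4 LlHHWwMM=8 LlHHWwMm=16 LlHHWwmm=8 LlHHwwMM=4 LlHHwwMm=8 LlHHwwmm=4 LlHhWWMM=4 LlHhWWMm=8 LlHhWWmm=4 LlHhWwMM=8 LlHhWwMm=16 LlHhWwmm=8 LlHhwwMM=4 LlHhwwMm=8 LlHhwwmm=4 llHHWWMM=4 llHHWWMm=8 llHHWWmm=4 llHHWwMM=8 llHHWwMm=16 llHHWwmm=8 llHHwwMM=4 llHHwwMm=8 llHHwwmm=4 llHhWWMM=4 llHhWWMm=8 llHhWWmm=4 llHhWwMM=8 llHhWwMm=16 llHhWwmm=8 llHhwwMM=4 llHhwwMm=8 llHhwwmm=4
llHhWWmm hits 4/256; gcd=4; 4÷4/256÷4 = 1/64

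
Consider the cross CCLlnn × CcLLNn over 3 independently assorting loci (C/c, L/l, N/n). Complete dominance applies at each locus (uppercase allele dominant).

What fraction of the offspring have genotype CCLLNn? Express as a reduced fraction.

P(CCLLNn) = 1/8

CCLlnn gametes: CLn×4, Cln×4
CcLLNn gametes: CLN×2, CLn×2, cLN×2, cLn×2
CCLlnn×CcLLNn grid (8·8=64): CCLLNn=8 CCLLnn=8 CCLlNn=8 CCLlnn=8 CcLLNn=8 CcLLnn=8 CcLlNn=8 CcLlnn=8
CCLLNn hits 8/64; gcd=8; 8÷8/64÷8 = 1/8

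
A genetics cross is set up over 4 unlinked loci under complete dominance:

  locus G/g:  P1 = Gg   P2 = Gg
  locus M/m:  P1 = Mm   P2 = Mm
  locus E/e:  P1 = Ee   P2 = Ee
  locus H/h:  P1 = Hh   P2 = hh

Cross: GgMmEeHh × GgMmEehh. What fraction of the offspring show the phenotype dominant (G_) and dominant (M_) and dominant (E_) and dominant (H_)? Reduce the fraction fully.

GgMmEeHh gametes: GMEH×1, GMEh×1, GMeH×1, GMeh×1, GmEH×1, GmEh×1, GmeH×1, Gmeh×1, gMEH×1, gMEh×1, gMeH×1, gMeh×1, gmEH×1, gmEh×1, gmeH×1, gmeh×1
GgMmEehh gametes: GMEh×2, GMeh×2, GmEh×2, Gmeh×2, gMEh×2, gMeh×2, gmEh×2, gmeh×2
GgMmEeHh×GgMmEehh grid (16·16=256): GGMMEEHh=2 GGMMEEhh=2 GGMMEeHh=4 GGMMEehh=4 GGMMeeHh=2 GGMMeehh=2 GGMmEEHh=4 GGMmEEhh=4 GGMmEeHh=8 GGMmEehh=8 GGMmeeHh=4 GGMmeehh=4 GGmmEEHh=2 GGmmEEhh=2 GGmmEeHh=4 GGmmEehh=4 GGmmeeHh=2 GGmmeehh=2 GgMMEEHh=4 GgMMEEhh=4 GgMMEeHh=8 GgMMEehh=8 GgMMeeHh=4 GgMMeehh=4 GgMmEEHh=8 GgMmEEhh=8 GgMmEeHh=16 GgMmEehh=16 GgMmeeHh=8 GgMmeehh=8 GgmmEEHh=4 GgmmEEhh=4 GgmmEeHh=8 GgmmEehh=8 GgmmeeHh=4 Ggmmeehh=4 ggMMEEHh=2 ggMMEEhh=2 ggMMEeHh=4 ggMMEehh=4 ggMMeeHh=2 ggMMeehh=2 ggMmEEHh=4 ggMmEEhh=4 ggMmEeHh=8 ggMmEehh=8 ggMmeeHh=4 ggMmeehh=4 ggmmEEHh=2 ggmmEEhh=2 ggmmEeHh=4 ggmmEehh=4 ggmmeeHh=2 ggmmeehh=2
G_ M_ E_ H_ hits 54/256; gcd=2; 54÷2/256÷2 = 27/128

P(G_ M_ E_ H_) = 27/128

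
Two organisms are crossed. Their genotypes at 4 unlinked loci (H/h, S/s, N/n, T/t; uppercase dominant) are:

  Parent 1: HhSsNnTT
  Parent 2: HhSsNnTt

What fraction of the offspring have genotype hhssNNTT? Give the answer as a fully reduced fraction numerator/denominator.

P(hhssNNTT) = 1/128

HhSsNnTT gametes: HSNT×2, HSnT×2, HsNT×2, HsnT×2, hSNT×2, hSnT×2, hsNT×2, hsnT×2
HhSsNnTt gametes: HSNT×1, HSNt×1, HSnT×1, HSnt×1, HsNT×1, HsNt×1, HsnT×1, Hsnt×1, hSNT×1, hSNt×1, hSnT×1, hSnt×1, hsNT×1, hsNt×1, hsnT×1, hsnt×1
HhSsNnTT×HhSsNnTt grid (16·16=256): HHSSNNTT=2 HHSSNNTt=2 HHSSNnTT=4 HHSSNnTt=4 HHSSnnTT=2 HHSSnnTt=2 HHSsNNTT=4 HHSsNNTt=4 HHSsNnTT=8 HHSsNnTt=8 HHSsnnTT=4 HHSsnnTt=4 HHssNNTT=2 HHssNNTt=2 HHssNnTT=4 HHssNnTt=4 HHssnnTT=2 HHssnnTt=2 HhSSNNTT=4 HhSSNNTt=4 HhSSNnTT=8 HhSSNnTt=8 HhSSnnTT=4 HhSSnnTt=4 HhSsNNTT=8 HhSsNNTt=8 HhSsNnTT=16 HhSsNnTt=16 HhSsnnTT=8 HhSsnnTt=8 HhssNNTT=4 HhssNNTt=4 HhssNnTT=8 HhssNnTt=8 HhssnnTT=4 HhssnnTt=4 hhSSNNTT=2 hhSSNNTt=2 hhSSNnTT=4 hhSSNnTt=4 hhSSnnTT=2 hhSSnnTt=2 hhSsNNTT=4 hhSsNNTt=4 hhSsNnTT=8 hhSsNnTt=8 hhSsnnTT=4 hhSsnnTt=4 hhssNNTT=2 hhssNNTt=2 hhssNnTT=4 hhssNnTt=4 hhssnnTT=2 hhssnnTt=2
hhssNNTT hits 2/256; gcd=2; 2÷2/256÷2 = 1/128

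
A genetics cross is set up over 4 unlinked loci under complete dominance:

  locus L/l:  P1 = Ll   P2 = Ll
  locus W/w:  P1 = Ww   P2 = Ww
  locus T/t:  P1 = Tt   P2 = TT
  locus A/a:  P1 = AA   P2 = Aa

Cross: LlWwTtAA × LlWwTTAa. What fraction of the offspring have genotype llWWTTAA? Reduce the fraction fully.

LlWwTtAA gametes: LWTA×2, LWtA×2, LwTA×2, LwtA×2, lWTA×2, lWtA×2, lwTA×2, lwtA×2
LlWwTTAa gametes: LWTA×2, LWTa×2, LwTA×2, LwTa×2, lWTA×2, lWTa×2, lwTA×2, lwTa×2
LlWwTtAA×LlWwTTAa grid (16·16=256): LLWWTTAA=4 LLWWTTAa=4 LLWWTtAA=4 LLWWTtAa=4 LLWwTTAA=8 LLWwTTAa=8 LLWwTtAA=8 LLWwTtAa=8 LLwwTTAA=4 LLwwTTAa=4 LLwwTtAA=4 LLwwTtAa=4 LlWWTTAA=8 LlWWTTAa=8 LlWWTtAA=8 LlWWTtAa=8 LlWwTTAA=16 LlWwTTAa=16 LlWwTtAA=16 LlWwTtAa=16 LlwwTTAA=8 LlwwTTAa=8 LlwwTtAA=8 LlwwTtAa=8 llWWTTAA=4 llWWTTAa=4 llWWTtAA=4 llWWTtAa=4 llWwTTAA=8 llWwTTAa=8 llWwTtAA=8 llWwTtAa=8 llwwTTAA=4 llwwTTAa=4 llwwTtAA=4 llwwTtAa=4
llWWTTAA hits 4/256; gcd=4; 4÷4/256÷4 = 1/64

P(llWWTTAA) = 1/64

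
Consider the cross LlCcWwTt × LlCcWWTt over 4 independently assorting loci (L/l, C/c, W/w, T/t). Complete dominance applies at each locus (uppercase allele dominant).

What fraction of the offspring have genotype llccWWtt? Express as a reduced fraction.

LlCcWwTt gametes: LCWT×1, LCWt×1, LCwT×1, LCwt×1, LcWT×1, LcWt×1, LcwT×1, Lcwt×1, lCWT×1, lCWt×1, lCwT×1, lCwt×1, lcWT×1, lcWt×1, lcwT×1, lcwt×1
LlCcWWTt gametes: LCWT×2, LCWt×2, LcWT×2, LcWt×2, lCWT×2, lCWt×2, lcWT×2, lcWt×2
LlCcWwTt×LlCcWWTt grid (16·16=256): LLCCWWTT=2 LLCCWWTt=4 LLCCWWtt=2 LLCCWwTT=2 LLCCWwTt=4 LLCCWwtt=2 LLCcWWTT=4 LLCcWWTt=8 LLCcWWtt=4 LLCcWwTT=4 LLCcWwTt=8 LLCcWwtt=4 LLccWWTT=2 LLccWWTt=4 LLccWWtt=2 LLccWwTT=2 LLccWwTt=4 LLccWwtt=2 LlCCWWTT=4 LlCCWWTt=8 LlCCWWtt=4 LlCCWwTT=4 LlCCWwTt=8 LlCCWwtt=4 LlCcWWTT=8 LlCcWWTt=16 LlCcWWtt=8 LlCcWwTT=8 LlCcWwTt=16 LlCcWwtt=8 LlccWWTT=4 LlccWWTt=8 LlccWWtt=4 LlccWwTT=4 LlccWwTt=8 LlccWwtt=4 llCCWWTT=2 llCCWWTt=4 llCCWWtt=2 llCCWwTT=2 llCCWwTt=4 llCCWwtt=2 llCcWWTT=4 llCcWWTt=8 llCcWWtt=4 llCcWwTT=4 llCcWwTt=8 llCcWwtt=4 llccWWTT=2 llccWWTt=4 llccWWtt=2 llccWwTT=2 llccWwTt=4 llccWwtt=2
llccWWtt hits 2/256; gcd=2; 2÷2/256÷2 = 1/128

P(llccWWtt) = 1/128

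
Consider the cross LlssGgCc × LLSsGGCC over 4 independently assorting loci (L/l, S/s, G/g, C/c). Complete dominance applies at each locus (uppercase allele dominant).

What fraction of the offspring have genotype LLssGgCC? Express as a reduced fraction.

P(LLssGgCC) = 1/16

LlssGgCc gametes: LsGC×2, LsGc×2, LsgC×2, Lsgc×2, lsGC×2, lsGc×2, lsgC×2, lsgc×2
LLSsGGCC gametes: LSGC×8, LsGC×8
LlssGgCc×LLSsGGCC grid (16·16=256): LLSsGGCC=16 LLSsGGCc=16 LLSsGgCC=16 LLSsGgCc=16 LLssGGCC=16 LLssGGCc=16 LLssGgCC=16 LLssGgCc=16 LlSsGGCC=16 LlSsGGCc=16 LlSsGgCC=16 LlSsGgCc=16 LlssGGCC=16 LlssGGCc=16 LlssGgCC=16 LlssGgCc=16
LLssGgCC hits 16/256; gcd=16; 16÷16/256÷16 = 1/16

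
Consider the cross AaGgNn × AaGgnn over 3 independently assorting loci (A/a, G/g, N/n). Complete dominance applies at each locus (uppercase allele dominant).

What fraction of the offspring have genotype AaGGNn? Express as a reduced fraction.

P(AaGGNn) = 1/16

AaGgNn gametes: AGN×1, AGn×1, AgN×1, Agn×1, aGN×1, aGn×1, agN×1, agn×1
AaGgnn gametes: AGn×2, Agn×2, aGn×2, agn×2
AaGgNn×AaGgnn grid (8·8=64): AAGGNn=2 AAGGnn=2 AAGgNn=4 AAGgnn=4 AAggNn=2 AAggnn=2 AaGGNn=4 AaGGnn=4 AaGgNn=8 AaGgnn=8 AaggNn=4 Aaggnn=4 aaGGNn=2 aaGGnn=2 aaGgNn=4 aaGgnn=4 aaggNn=2 aaggnn=2
AaGGNn hits 4/64; gcd=4; 4÷4/64÷4 = 1/16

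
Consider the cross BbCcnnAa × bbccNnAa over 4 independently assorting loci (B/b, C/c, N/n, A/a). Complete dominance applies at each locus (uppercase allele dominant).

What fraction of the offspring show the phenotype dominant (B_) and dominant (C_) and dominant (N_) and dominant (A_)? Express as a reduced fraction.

P(B_ C_ N_ A_) = 3/32

BbCcnnAa gametes: BCnA×2, BCna×2, BcnA×2, Bcna×2, bCnA×2, bCna×2, bcnA×2, bcna×2
bbccNnAa gametes: bcNA×4, bcNa×4, bcnA×4, bcna×4
BbCcnnAa×bbccNnAa grid (16·16=256): BbCcNnAA=8 BbCcNnAa=16 BbCcNnaa=8 BbCcnnAA=8 BbCcnnAa=16 BbCcnnaa=8 BbccNnAA=8 BbccNnAa=16 BbccNnaa=8 BbccnnAA=8 BbccnnAa=16 Bbccnnaa=8 bbCcNnAA=8 bbCcNnAa=16 bbCcNnaa=8 bbCcnnAA=8 bbCcnnAa=16 bbCcnnaa=8 bbccNnAA=8 bbccNnAa=16 bbccNnaa=8 bbccnnAA=8 bbccnnAa=16 bbccnnaa=8
B_ C_ N_ A_ hits 24/256; gcd=8; 24÷8/256÷8 = 3/32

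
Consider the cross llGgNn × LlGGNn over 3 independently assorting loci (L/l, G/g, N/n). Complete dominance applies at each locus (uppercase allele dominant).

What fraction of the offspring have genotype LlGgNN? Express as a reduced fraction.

llGgNn gametes: lGN×2, lGn×2, lgN×2, lgn×2
LlGGNn gametes: LGN×2, LGn×2, lGN×2, lGn×2
llGgNn×LlGGNn grid (8·8=64): LlGGNN=4 LlGGNn=8 LlGGnn=4 LlGgNN=4 LlGgNn=8 LlGgnn=4 llGGNN=4 llGGNn=8 llGGnn=4 llGgNN=4 llGgNn=8 llGgnn=4
LlGgNN hits 4/64; gcd=4; 4÷4/64÷4 = 1/16

P(LlGgNN) = 1/16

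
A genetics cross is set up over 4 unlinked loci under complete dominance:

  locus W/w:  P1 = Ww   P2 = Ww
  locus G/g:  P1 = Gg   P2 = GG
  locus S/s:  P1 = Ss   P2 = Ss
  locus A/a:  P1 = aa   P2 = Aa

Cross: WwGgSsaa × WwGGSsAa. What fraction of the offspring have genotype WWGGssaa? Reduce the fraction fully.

P(WWGGssaa) = 1/64

WwGgSsaa gametes: WGSa×2, WGsa×2, WgSa×2, Wgsa×2, wGSa×2, wGsa×2, wgSa×2, wgsa×2
WwGGSsAa gametes: WGSA×2, WGSa×2, WGsA×2, WGsa×2, wGSA×2, wGSa×2, wGsA×2, wGsa×2
WwGgSsaa×WwGGSsAa grid (16·16=256): WWGGSSAa=4 WWGGSSaa=4 WWGGSsAa=8 WWGGSsaa=8 WWGGssAa=4 WWGGssaa=4 WWGgSSAa=4 WWGgSSaa=4 WWGgSsAa=8 WWGgSsaa=8 WWGgssAa=4 WWGgssaa=4 WwGGSSAa=8 WwGGSSaa=8 WwGGSsAa=16 WwGGSsaa=16 WwGGssAa=8 WwGGssaa=8 WwGgSSAa=8 WwGgSSaa=8 WwGgSsAa=16 WwGgSsaa=16 WwGgssAa=8 WwGgssaa=8 wwGGSSAa=4 wwGGSSaa=4 wwGGSsAa=8 wwGGSsaa=8 wwGGssAa=4 wwGGssaa=4 wwGgSSAa=4 wwGgSSaa=4 wwGgSsAa=8 wwGgSsaa=8 wwGgssAa=4 wwGgssaa=4
WWGGssaa hits 4/256; gcd=4; 4÷4/256÷4 = 1/64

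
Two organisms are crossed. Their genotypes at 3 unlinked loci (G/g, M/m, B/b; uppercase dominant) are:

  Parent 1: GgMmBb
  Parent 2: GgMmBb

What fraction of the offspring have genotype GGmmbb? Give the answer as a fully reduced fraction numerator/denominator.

GgMmBb gametes: GMB×1, GMb×1, GmB×1, Gmb×1, gMB×1, gMb×1, gmB×1, gmb×1
GgMmBb gametes: GMB×1, GMb×1, GmB×1, Gmb×1, gMB×1, gMb×1, gmB×1, gmb×1
GgMmBb×GgMmBb grid (8·8=64): GGMMBB=1 GGMMBb=2 GGMMbb=1 GGMmBB=2 GGMmBb=4 GGMmbb=2 GGmmBB=1 GGmmBb=2 GGmmbb=1 GgMMBB=2 GgMMBb=4 GgMMbb=2 GgMmBB=4 GgMmBb=8 GgMmbb=4 GgmmBB=2 GgmmBb=4 Ggmmbb=2 ggMMBB=1 ggMMBb=2 ggMMbb=1 ggMmBB=2 ggMmBb=4 ggMmbb=2 ggmmBB=1 ggmmBb=2 ggmmbb=1
GGmmbb hits 1/64; gcd=1; 1÷1/64÷1 = 1/64

P(GGmmbb) = 1/64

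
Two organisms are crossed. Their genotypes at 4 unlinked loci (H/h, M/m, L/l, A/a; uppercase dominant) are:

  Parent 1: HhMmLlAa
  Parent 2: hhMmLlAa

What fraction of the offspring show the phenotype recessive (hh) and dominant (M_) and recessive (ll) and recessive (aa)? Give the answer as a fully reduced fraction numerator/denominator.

HhMmLlAa gametes: HMLA×1, HMLa×1, HMlA×1, HMla×1, HmLA×1, HmLa×1, HmlA×1, Hmla×1, hMLA×1, hMLa×1, hMlA×1, hMla×1, hmLA×1, hmLa×1, hmlA×1, hmla×1
hhMmLlAa gametes: hMLA×2, hMLa×2, hMlA×2, hMla×2, hmLA×2, hmLa×2, hmlA×2, hmla×2
HhMmLlAa×hhMmLlAa grid (16·16=256): HhMMLLAA=2 HhMMLLAa=4 HhMMLLaa=2 HhMMLlAA=4 HhMMLlAa=8 HhMMLlaa=4 HhMMllAA=2 HhMMllAa=4 HhMMllaa=2 HhMmLLAA=4 HhMmLLAa=8 HhMmLLaa=4 HhMmLlAA=8 HhMmLlAa=16 HhMmLlaa=8 HhMmllAA=4 HhMmllAa=8 HhMmllaa=4 HhmmLLAA=2 HhmmLLAa=4 HhmmLLaa=2 HhmmLlAA=4 HhmmLlAa=8 HhmmLlaa=4 HhmmllAA=2 HhmmllAa=4 Hhmmllaa=2 hhMMLLAA=2 hhMMLLAa=4 hhMMLLaa=2 hhMMLlAA=4 hhMMLlAa=8 hhMMLlaa=4 hhMMllAA=2 hhMMllAa=4 hhMMllaa=2 hhMmLLAA=4 hhMmLLAa=8 hhMmLLaa=4 hhMmLlAA=8 hhMmLlAa=16 hhMmLlaa=8 hhMmllAA=4 hhMmllAa=8 hhMmllaa=4 hhmmLLAA=2 hhmmLLAa=4 hhmmLLaa=2 hhmmLlAA=4 hhmmLlAa=8 hhmmLlaa=4 hhmmllAA=2 hhmmllAa=4 hhmmllaa=2
hh M_ ll aa hits 6/256; gcd=2; 6÷2/256÷2 = 3/128

P(hh M_ ll aa) = 3/128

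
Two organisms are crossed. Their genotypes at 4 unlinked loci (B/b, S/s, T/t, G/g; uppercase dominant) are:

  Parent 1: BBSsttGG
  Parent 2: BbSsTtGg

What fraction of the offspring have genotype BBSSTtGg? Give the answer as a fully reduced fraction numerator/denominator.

BBSsttGG gametes: BStG×8, BstG×8
BbSsTtGg gametes: BSTG×1, BSTg×1, BStG×1, BStg×1, BsTG×1, BsTg×1, BstG×1, Bstg×1, bSTG×1, bSTg×1, bStG×1, bStg×1, bsTG×1, bsTg×1, bstG×1, bstg×1
BBSsttGG×BbSsTtGg grid (16·16=256): BBSSTtGG=8 BBSSTtGg=8 BBSSttGG=8 BBSSttGg=8 BBSsTtGG=16 BBSsTtGg=16 BBSsttGG=16 BBSsttGg=16 BBssTtGG=8 BBssTtGg=8 BBssttGG=8 BBssttGg=8 BbSSTtGG=8 BbSSTtGg=8 BbSSttGG=8 BbSSttGg=8 BbSsTtGG=16 BbSsTtGg=16 BbSsttGG=16 BbSsttGg=16 BbssTtGG=8 BbssTtGg=8 BbssttGG=8 BbssttGg=8
BBSSTtGg hits 8/256; gcd=8; 8÷8/256÷8 = 1/32

P(BBSSTtGg) = 1/32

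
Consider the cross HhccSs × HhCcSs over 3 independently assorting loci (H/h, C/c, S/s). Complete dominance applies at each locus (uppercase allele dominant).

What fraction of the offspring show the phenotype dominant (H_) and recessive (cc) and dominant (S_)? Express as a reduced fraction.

P(H_ cc S_) = 9/32

HhccSs gametes: HcS×2, Hcs×2, hcS×2, hcs×2
HhCcSs gametes: HCS×1, HCs×1, HcS×1, Hcs×1, hCS×1, hCs×1, hcS×1, hcs×1
HhccSs×HhCcSs grid (8·8=64): HHCcSS=2 HHCcSs=4 HHCcss=2 HHccSS=2 HHccSs=4 HHccss=2 HhCcSS=4 HhCcSs=8 HhCcss=4 HhccSS=4 HhccSs=8 Hhccss=4 hhCcSS=2 hhCcSs=4 hhCcss=2 hhccSS=2 hhccSs=4 hhccss=2
H_ cc S_ hits 18/64; gcd=2; 18÷2/64÷2 = 9/32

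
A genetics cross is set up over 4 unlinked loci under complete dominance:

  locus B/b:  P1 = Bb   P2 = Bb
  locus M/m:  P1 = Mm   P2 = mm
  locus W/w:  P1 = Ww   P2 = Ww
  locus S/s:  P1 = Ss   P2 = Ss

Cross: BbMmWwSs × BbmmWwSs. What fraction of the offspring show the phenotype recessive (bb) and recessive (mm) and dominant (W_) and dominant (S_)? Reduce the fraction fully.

P(bb mm W_ S_) = 9/128

BbMmWwSs gametes: BMWS×1, BMWs×1, BMwS×1, BMws×1, BmWS×1, BmWs×1, BmwS×1, Bmws×1, bMWS×1, bMWs×1, bMwS×1, bMws×1, bmWS×1, bmWs×1, bmwS×1, bmws×1
BbmmWwSs gametes: BmWS×2, BmWs×2, BmwS×2, Bmws×2, bmWS×2, bmWs×2, bmwS×2, bmws×2
BbMmWwSs×BbmmWwSs grid (16·16=256): BBMmWWSS=2 BBMmWWSs=4 BBMmWWss=2 BBMmWwSS=4 BBMmWwSs=8 BBMmWwss=4 BBMmwwSS=2 BBMmwwSs=4 BBMmwwss=2 BBmmWWSS=2 BBmmWWSs=4 BBmmWWss=2 BBmmWwSS=4 BBmmWwSs=8 BBmmWwss=4 BBmmwwSS=2 BBmmwwSs=4 BBmmwwss=2 BbMmWWSS=4 BbMmWWSs=8 BbMmWWss=4 BbMmWwSS=8 BbMmWwSs=16 BbMmWwss=8 BbMmwwSS=4 BbMmwwSs=8 BbMmwwss=4 BbmmWWSS=4 BbmmWWSs=8 BbmmWWss=4 BbmmWwSS=8 BbmmWwSs=16 BbmmWwss=8 BbmmwwSS=4 BbmmwwSs=8 Bbmmwwss=4 bbMmWWSS=2 bbMmWWSs=4 bbMmWWss=2 bbMmWwSS=4 bbMmWwSs=8 bbMmWwss=4 bbMmwwSS=2 bbMmwwSs=4 bbMmwwss=2 bbmmWWSS=2 bbmmWWSs=4 bbmmWWss=2 bbmmWwSS=4 bbmmWwSs=8 bbmmWwss=4 bbmmwwSS=2 bbmmwwSs=4 bbmmwwss=2
bb mm W_ S_ hits 18/256; gcd=2; 18÷2/256÷2 = 9/128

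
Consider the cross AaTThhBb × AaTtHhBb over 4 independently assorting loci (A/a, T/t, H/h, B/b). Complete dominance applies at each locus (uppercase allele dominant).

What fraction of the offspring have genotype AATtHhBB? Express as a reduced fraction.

AaTThhBb gametes: AThB×4, AThb×4, aThB×4, aThb×4
AaTtHhBb gametes: ATHB×1, ATHb×1, AThB×1, AThb×1, AtHB×1, AtHb×1, AthB×1, Athb×1, aTHB×1, aTHb×1, aThB×1, aThb×1, atHB×1, atHb×1, athB×1, athb×1
AaTThhBb×AaTtHhBb grid (16·16=256): AATTHhBB=4 AATTHhBb=8 AATTHhbb=4 AATThhBB=4 AATThhBb=8 AATThhbb=4 AATtHhBB=4 AATtHhBb=8 AATtHhbb=4 AATthhBB=4 AATthhBb=8 AATthhbb=4 AaTTHhBB=8 AaTTHhBb=16 AaTTHhbb=8 AaTThhBB=8 AaTThhBb=16 AaTThhbb=8 AaTtHhBB=8 AaTtHhBb=16 AaTtHhbb=8 AaTthhBB=8 AaTthhBb=16 AaTthhbb=8 aaTTHhBB=4 aaTTHhBb=8 aaTTHhbb=4 aaTThhBB=4 aaTThhBb=8 aaTThhbb=4 aaTtHhBB=4 aaTtHhBb=8 aaTtHhbb=4 aaTthhBB=4 aaTthhBb=8 aaTthhbb=4
AATtHhBB hits 4/256; gcd=4; 4÷4/256÷4 = 1/64

P(AATtHhBB) = 1/64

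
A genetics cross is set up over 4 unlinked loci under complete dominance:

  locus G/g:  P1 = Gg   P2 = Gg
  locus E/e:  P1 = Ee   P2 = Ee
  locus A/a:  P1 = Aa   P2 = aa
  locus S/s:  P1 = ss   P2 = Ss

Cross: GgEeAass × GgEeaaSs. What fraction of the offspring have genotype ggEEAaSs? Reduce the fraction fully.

GgEeAass gametes: GEAs×2, GEas×2, GeAs×2, Geas×2, gEAs×2, gEas×2, geAs×2, geas×2
GgEeaaSs gametes: GEaS×2, GEas×2, GeaS×2, Geas×2, gEaS×2, gEas×2, geaS×2, geas×2
GgEeAass×GgEeaaSs grid (16·16=256): GGEEAaSs=4 GGEEAass=4 GGEEaaSs=4 GGEEaass=4 GGEeAaSs=8 GGEeAass=8 GGEeaaSs=8 GGEeaass=8 GGeeAaSs=4 GGeeAass=4 GGeeaaSs=4 GGeeaass=4 GgEEAaSs=8 GgEEAass=8 GgEEaaSs=8 GgEEaass=8 GgEeAaSs=16 GgEeAass=16 GgEeaaSs=16 GgEeaass=16 GgeeAaSs=8 GgeeAass=8 GgeeaaSs=8 Ggeeaass=8 ggEEAaSs=4 ggEEAass=4 ggEEaaSs=4 ggEEaass=4 ggEeAaSs=8 ggEeAass=8 ggEeaaSs=8 ggEeaass=8 ggeeAaSs=4 ggeeAass=4 ggeeaaSs=4 ggeeaass=4
ggEEAaSs hits 4/256; gcd=4; 4÷4/256÷4 = 1/64

P(ggEEAaSs) = 1/64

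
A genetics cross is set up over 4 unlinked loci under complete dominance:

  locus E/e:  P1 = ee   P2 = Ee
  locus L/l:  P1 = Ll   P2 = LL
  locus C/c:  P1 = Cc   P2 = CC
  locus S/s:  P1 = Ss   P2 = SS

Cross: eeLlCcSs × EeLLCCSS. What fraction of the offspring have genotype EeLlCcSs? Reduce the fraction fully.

P(EeLlCcSs) = 1/16

eeLlCcSs gametes: eLCS×2, eLCs×2, eLcS×2, eLcs×2, elCS×2, elCs×2, elcS×2, elcs×2
EeLLCCSS gametes: ELCS×8, eLCS×8
eeLlCcSs×EeLLCCSS grid (16·16=256): EeLLCCSS=16 EeLLCCSs=16 EeLLCcSS=16 EeLLCcSs=16 EeLlCCSS=16 EeLlCCSs=16 EeLlCcSS=16 EeLlCcSs=16 eeLLCCSS=16 eeLLCCSs=16 eeLLCcSS=16 eeLLCcSs=16 eeLlCCSS=16 eeLlCCSs=16 eeLlCcSS=16 eeLlCcSs=16
EeLlCcSs hits 16/256; gcd=16; 16÷16/256÷16 = 1/16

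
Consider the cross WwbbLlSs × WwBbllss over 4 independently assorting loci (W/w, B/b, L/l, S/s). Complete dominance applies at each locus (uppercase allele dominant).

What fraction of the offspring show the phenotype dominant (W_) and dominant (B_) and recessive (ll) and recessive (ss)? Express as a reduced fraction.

WwbbLlSs gametes: WbLS×2, WbLs×2, WblS×2, Wbls×2, wbLS×2, wbLs×2, wblS×2, wbls×2
WwBbllss gametes: WBls×4, Wbls×4, wBls×4, wbls×4
WwbbLlSs×WwBbllss grid (16·16=256): WWBbLlSs=8 WWBbLlss=8 WWBbllSs=8 WWBbllss=8 WWbbLlSs=8 WWbbLlss=8 WWbbllSs=8 WWbbllss=8 WwBbLlSs=16 WwBbLlss=16 WwBbllSs=16 WwBbllss=16 WwbbLlSs=16 WwbbLlss=16 WwbbllSs=16 Wwbbllss=16 wwBbLlSs=8 wwBbLlss=8 wwBbllSs=8 wwBbllss=8 wwbbLlSs=8 wwbbLlss=8 wwbbllSs=8 wwbbllss=8
W_ B_ ll ss hits 24/256; gcd=8; 24÷8/256÷8 = 3/32

P(W_ B_ ll ss) = 3/32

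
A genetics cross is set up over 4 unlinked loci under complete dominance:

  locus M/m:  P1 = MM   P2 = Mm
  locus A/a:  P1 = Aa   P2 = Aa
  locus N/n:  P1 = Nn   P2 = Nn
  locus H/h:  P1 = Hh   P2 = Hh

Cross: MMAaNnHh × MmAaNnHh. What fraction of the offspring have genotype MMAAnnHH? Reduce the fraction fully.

P(MMAAnnHH) = 1/128

MMAaNnHh gametes: MANH×2, MANh×2, MAnH×2, MAnh×2, MaNH×2, MaNh×2, ManH×2, Manh×2
MmAaNnHh gametes: MANH×1, MANh×1, MAnH×1, MAnh×1, MaNH×1, MaNh×1, ManH×1, Manh×1, mANH×1, mANh×1, mAnH×1, mAnh×1, maNH×1, maNh×1, manH×1, manh×1
MMAaNnHh×MmAaNnHh grid (16·16=256): MMAANNHH=2 MMAANNHh=4 MMAANNhh=2 MMAANnHH=4 MMAANnHh=8 MMAANnhh=4 MMAAnnHH=2 MMAAnnHh=4 MMAAnnhh=2 MMAaNNHH=4 MMAaNNHh=8 MMAaNNhh=4 MMAaNnHH=8 MMAaNnHh=16 MMAaNnhh=8 MMAannHH=4 MMAannHh=8 MMAannhh=4 MMaaNNHH=2 MMaaNNHh=4 MMaaNNhh=2 MMaaNnHH=4 MMaaNnHh=8 MMaaNnhh=4 MMaannHH=2 MMaannHh=4 MMaannhh=2 MmAANNHH=2 MmAANNHh=4 MmAANNhh=2 MmAANnHH=4 MmAANnHh=8 MmAANnhh=4 MmAAnnHH=2 MmAAnnHh=4 MmAAnnhh=2 MmAaNNHH=4 MmAaNNHh=8 MmAaNNhh=4 MmAaNnHH=8 MmAaNnHh=16 MmAaNnhh=8 MmAannHH=4 MmAannHh=8 MmAannhh=4 MmaaNNHH=2 MmaaNNHh=4 MmaaNNhh=2 MmaaNnHH=4 MmaaNnHh=8 MmaaNnhh=4 MmaannHH=2 MmaannHh=4 Mmaannhh=2
MMAAnnHH hits 2/256; gcd=2; 2÷2/256÷2 = 1/128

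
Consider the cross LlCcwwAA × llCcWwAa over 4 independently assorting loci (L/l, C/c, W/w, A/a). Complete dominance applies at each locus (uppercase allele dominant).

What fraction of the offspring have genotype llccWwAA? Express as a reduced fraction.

P(llccWwAA) = 1/32

LlCcwwAA gametes: LCwA×4, LcwA×4, lCwA×4, lcwA×4
llCcWwAa gametes: lCWA×2, lCWa×2, lCwA×2, lCwa×2, lcWA×2, lcWa×2, lcwA×2, lcwa×2
LlCcwwAA×llCcWwAa grid (16·16=256): LlCCWwAA=8 LlCCWwAa=8 LlCCwwAA=8 LlCCwwAa=8 LlCcWwAA=16 LlCcWwAa=16 LlCcwwAA=16 LlCcwwAa=16 LlccWwAA=8 LlccWwAa=8 LlccwwAA=8 LlccwwAa=8 llCCWwAA=8 llCCWwAa=8 llCCwwAA=8 llCCwwAa=8 llCcWwAA=16 llCcWwAa=16 llCcwwAA=16 llCcwwAa=16 llccWwAA=8 llccWwAa=8 llccwwAA=8 llccwwAa=8
llccWwAA hits 8/256; gcd=8; 8÷8/256÷8 = 1/32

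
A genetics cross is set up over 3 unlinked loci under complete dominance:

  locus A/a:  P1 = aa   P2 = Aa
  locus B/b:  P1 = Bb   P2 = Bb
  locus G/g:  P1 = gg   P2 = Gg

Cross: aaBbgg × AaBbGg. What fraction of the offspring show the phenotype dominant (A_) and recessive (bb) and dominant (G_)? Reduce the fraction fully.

aaBbgg gametes: aBg×4, abg×4
AaBbGg gametes: ABG×1, ABg×1, AbG×1, Abg×1, aBG×1, aBg×1, abG×1, abg×1
aaBbgg×AaBbGg grid (8·8=64): AaBBGg=4 AaBBgg=4 AaBbGg=8 AaBbgg=8 AabbGg=4 Aabbgg=4 aaBBGg=4 aaBBgg=4 aaBbGg=8 aaBbgg=8 aabbGg=4 aabbgg=4
A_ bb G_ hits 4/64; gcd=4; 4÷4/64÷4 = 1/16

P(A_ bb G_) = 1/16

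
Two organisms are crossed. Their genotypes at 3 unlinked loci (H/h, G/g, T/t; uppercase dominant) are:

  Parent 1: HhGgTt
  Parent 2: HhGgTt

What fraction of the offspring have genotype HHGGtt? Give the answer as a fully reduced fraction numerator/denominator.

P(HHGGtt) = 1/64

HhGgTt gametes: HGT×1, HGt×1, HgT×1, Hgt×1, hGT×1, hGt×1, hgT×1, hgt×1
HhGgTt gametes: HGT×1, HGt×1, HgT×1, Hgt×1, hGT×1, hGt×1, hgT×1, hgt×1
HhGgTt×HhGgTt grid (8·8=64): HHGGTT=1 HHGGTt=2 HHGGtt=1 HHGgTT=2 HHGgTt=4 HHGgtt=2 HHggTT=1 HHggTt=2 HHggtt=1 HhGGTT=2 HhGGTt=4 HhGGtt=2 HhGgTT=4 HhGgTt=8 HhGgtt=4 HhggTT=2 HhggTt=4 Hhggtt=2 hhGGTT=1 hhGGTt=2 hhGGtt=1 hhGgTT=2 hhGgTt=4 hhGgtt=2 hhggTT=1 hhggTt=2 hhggtt=1
HHGGtt hits 1/64; gcd=1; 1÷1/64÷1 = 1/64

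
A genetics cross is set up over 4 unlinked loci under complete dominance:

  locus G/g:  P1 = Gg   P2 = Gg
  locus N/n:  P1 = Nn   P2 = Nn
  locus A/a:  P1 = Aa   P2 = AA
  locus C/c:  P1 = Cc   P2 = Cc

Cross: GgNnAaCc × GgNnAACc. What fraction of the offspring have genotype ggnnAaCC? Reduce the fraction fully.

P(ggnnAaCC) = 1/128

GgNnAaCc gametes: GNAC×1, GNAc×1, GNaC×1, GNac×1, GnAC×1, GnAc×1, GnaC×1, Gnac×1, gNAC×1, gNAc×1, gNaC×1, gNac×1, gnAC×1, gnAc×1, gnaC×1, gnac×1
GgNnAACc gametes: GNAC×2, GNAc×2, GnAC×2, GnAc×2, gNAC×2, gNAc×2, gnAC×2, gnAc×2
GgNnAaCc×GgNnAACc grid (16·16=256): GGNNAACC=2 GGNNAACc=4 GGNNAAcc=2 GGNNAaCC=2 GGNNAaCc=4 GGNNAacc=2 GGNnAACC=4 GGNnAACc=8 GGNnAAcc=4 GGNnAaCC=4 GGNnAaCc=8 GGNnAacc=4 GGnnAACC=2 GGnnAACc=4 GGnnAAcc=2 GGnnAaCC=2 GGnnAaCc=4 GGnnAacc=2 GgNNAACC=4 GgNNAACc=8 GgNNAAcc=4 GgNNAaCC=4 GgNNAaCc=8 GgNNAacc=4 GgNnAACC=8 GgNnAACc=16 GgNnAAcc=8 GgNnAaCC=8 GgNnAaCc=16 GgNnAacc=8 GgnnAACC=4 GgnnAACc=8 GgnnAAcc=4 GgnnAaCC=4 GgnnAaCc=8 GgnnAacc=4 ggNNAACC=2 ggNNAACc=4 ggNNAAcc=2 ggNNAaCC=2 ggNNAaCc=4 ggNNAacc=2 ggNnAACC=4 ggNnAACc=8 ggNnAAcc=4 ggNnAaCC=4 ggNnAaCc=8 ggNnAacc=4 ggnnAACC=2 ggnnAACc=4 ggnnAAcc=2 ggnnAaCC=2 ggnnAaCc=4 ggnnAacc=2
ggnnAaCC hits 2/256; gcd=2; 2÷2/256÷2 = 1/128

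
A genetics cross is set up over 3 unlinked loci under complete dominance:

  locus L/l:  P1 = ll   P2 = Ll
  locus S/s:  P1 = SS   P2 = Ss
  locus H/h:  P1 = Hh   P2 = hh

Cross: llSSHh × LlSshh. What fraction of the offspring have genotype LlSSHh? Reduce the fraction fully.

P(LlSSHh) = 1/8

llSSHh gametes: lSH×4, lSh×4
LlSshh gametes: LSh×2, Lsh×2, lSh×2, lsh×2
llSSHh×LlSshh grid (8·8=64): LlSSHh=8 LlSShh=8 LlSsHh=8 LlSshh=8 llSSHh=8 llSShh=8 llSsHh=8 llSshh=8
LlSSHh hits 8/64; gcd=8; 8÷8/64÷8 = 1/8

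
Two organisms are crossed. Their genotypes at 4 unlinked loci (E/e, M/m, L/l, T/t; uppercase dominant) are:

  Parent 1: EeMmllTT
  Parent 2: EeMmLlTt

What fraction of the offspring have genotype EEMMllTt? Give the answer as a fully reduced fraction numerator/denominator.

EeMmllTT gametes: EMlT×4, EmlT×4, eMlT×4, emlT×4
EeMmLlTt gametes: EMLT×1, EMLt×1, EMlT×1, EMlt×1, EmLT×1, EmLt×1, EmlT×1, Emlt×1, eMLT×1, eMLt×1, eMlT×1, eMlt×1, emLT×1, emLt×1, emlT×1, emlt×1
EeMmllTT×EeMmLlTt grid (16·16=256): EEMMLlTT=4 EEMMLlTt=4 EEMMllTT=4 EEMMllTt=4 EEMmLlTT=8 EEMmLlTt=8 EEMmllTT=8 EEMmllTt=8 EEmmLlTT=4 EEmmLlTt=4 EEmmllTT=4 EEmmllTt=4 EeMMLlTT=8 EeMMLlTt=8 EeMMllTT=8 EeMMllTt=8 EeMmLlTT=16 EeMmLlTt=16 EeMmllTT=16 EeMmllTt=16 EemmLlTT=8 EemmLlTt=8 EemmllTT=8 EemmllTt=8 eeMMLlTT=4 eeMMLlTt=4 eeMMllTT=4 eeMMllTt=4 eeMmLlTT=8 eeMmLlTt=8 eeMmllTT=8 eeMmllTt=8 eemmLlTT=4 eemmLlTt=4 eemmllTT=4 eemmllTt=4
EEMMllTt hits 4/256; gcd=4; 4÷4/256÷4 = 1/64

P(EEMMllTt) = 1/64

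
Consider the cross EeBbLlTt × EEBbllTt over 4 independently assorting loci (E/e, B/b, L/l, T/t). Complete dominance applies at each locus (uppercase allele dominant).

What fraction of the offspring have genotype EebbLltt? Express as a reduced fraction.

P(EebbLltt) = 1/64

EeBbLlTt gametes: EBLT×1, EBLt×1, EBlT×1, EBlt×1, EbLT×1, EbLt×1, EblT×1, Eblt×1, eBLT×1, eBLt×1, eBlT×1, eBlt×1, ebLT×1, ebLt×1, eblT×1, eblt×1
EEBbllTt gametes: EBlT×4, EBlt×4, EblT×4, Eblt×4
EeBbLlTt×EEBbllTt grid (16·16=256): EEBBLlTT=4 EEBBLlTt=8 EEBBLltt=4 EEBBllTT=4 EEBBllTt=8 EEBBlltt=4 EEBbLlTT=8 EEBbLlTt=16 EEBbLltt=8 EEBbllTT=8 EEBbllTt=16 EEBblltt=8 EEbbLlTT=4 EEbbLlTt=8 EEbbLltt=4 EEbbllTT=4 EEbbllTt=8 EEbblltt=4 EeBBLlTT=4 EeBBLlTt=8 EeBBLltt=4 EeBBllTT=4 EeBBllTt=8 EeBBlltt=4 EeBbLlTT=8 EeBbLlTt=16 EeBbLltt=8 EeBbllTT=8 EeBbllTt=16 EeBblltt=8 EebbLlTT=4 EebbLlTt=8 EebbLltt=4 EebbllTT=4 EebbllTt=8 Eebblltt=4
EebbLltt hits 4/256; gcd=4; 4÷4/256÷4 = 1/64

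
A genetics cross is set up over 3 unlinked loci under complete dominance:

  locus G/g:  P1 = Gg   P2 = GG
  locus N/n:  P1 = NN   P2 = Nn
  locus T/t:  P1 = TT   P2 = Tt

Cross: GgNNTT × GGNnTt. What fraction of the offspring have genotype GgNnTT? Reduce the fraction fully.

GgNNTT gametes: GNT×4, gNT×4
GGNnTt gametes: GNT×2, GNt×2, GnT×2, Gnt×2
GgNNTT×GGNnTt grid (8·8=64): GGNNTT=8 GGNNTt=8 GGNnTT=8 GGNnTt=8 GgNNTT=8 GgNNTt=8 GgNnTT=8 GgNnTt=8
GgNnTT hits 8/64; gcd=8; 8÷8/64÷8 = 1/8

P(GgNnTT) = 1/8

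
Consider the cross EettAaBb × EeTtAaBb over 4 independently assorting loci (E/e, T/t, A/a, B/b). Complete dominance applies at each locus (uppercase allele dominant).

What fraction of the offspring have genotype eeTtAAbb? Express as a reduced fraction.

EettAaBb gametes: EtAB×2, EtAb×2, EtaB×2, Etab×2, etAB×2, etAb×2, etaB×2, etab×2
EeTtAaBb gametes: ETAB×1, ETAb×1, ETaB×1, ETab×1, EtAB×1, EtAb×1, EtaB×1, Etab×1, eTAB×1, eTAb×1, eTaB×1, eTab×1, etAB×1, etAb×1, etaB×1, etab×1
EettAaBb×EeTtAaBb grid (16·16=256): EETtAABB=2 EETtAABb=4 EETtAAbb=2 EETtAaBB=4 EETtAaBb=8 EETtAabb=4 EETtaaBB=2 EETtaaBb=4 EETtaabb=2 EEttAABB=2 EEttAABb=4 EEttAAbb=2 EEttAaBB=4 EEttAaBb=8 EEttAabb=4 EEttaaBB=2 EEttaaBb=4 EEttaabb=2 EeTtAABB=4 EeTtAABb=8 EeTtAAbb=4 EeTtAaBB=8 EeTtAaBb=16 EeTtAabb=8 EeTtaaBB=4 EeTtaaBb=8 EeTtaabb=4 EettAABB=4 EettAABb=8 EettAAbb=4 EettAaBB=8 EettAaBb=16 EettAabb=8 EettaaBB=4 EettaaBb=8 Eettaabb=4 eeTtAABB=2 eeTtAABb=4 eeTtAAbb=2 eeTtAaBB=4 eeTtAaBb=8 eeTtAabb=4 eeTtaaBB=2 eeTtaaBb=4 eeTtaabb=2 eettAABB=2 eettAABb=4 eettAAbb=2 eettAaBB=4 eettAaBb=8 eettAabb=4 eettaaBB=2 eettaaBb=4 eettaabb=2
eeTtAAbb hits 2/256; gcd=2; 2÷2/256÷2 = 1/128

P(eeTtAAbb) = 1/128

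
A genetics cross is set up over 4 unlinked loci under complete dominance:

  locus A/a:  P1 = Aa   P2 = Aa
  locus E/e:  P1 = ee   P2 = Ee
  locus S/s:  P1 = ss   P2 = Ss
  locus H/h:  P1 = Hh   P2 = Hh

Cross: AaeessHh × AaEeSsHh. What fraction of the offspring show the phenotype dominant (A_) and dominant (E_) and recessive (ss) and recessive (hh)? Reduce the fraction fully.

AaeessHh gametes: AesH×4, Aesh×4, aesH×4, aesh×4
AaEeSsHh gametes: AESH×1, AESh×1, AEsH×1, AEsh×1, AeSH×1, AeSh×1, AesH×1, Aesh×1, aESH×1, aESh×1, aEsH×1, aEsh×1, aeSH×1, aeSh×1, aesH×1, aesh×1
AaeessHh×AaEeSsHh grid (16·16=256): AAEeSsHH=4 AAEeSsHh=8 AAEeSshh=4 AAEessHH=4 AAEessHh=8 AAEesshh=4 AAeeSsHH=4 AAeeSsHh=8 AAeeSshh=4 AAeessHH=4 AAeessHh=8 AAeesshh=4 AaEeSsHH=8 AaEeSsHh=16 AaEeSshh=8 AaEessHH=8 AaEessHh=16 AaEesshh=8 AaeeSsHH=8 AaeeSsHh=16 AaeeSshh=8 AaeessHH=8 AaeessHh=16 Aaeesshh=8 aaEeSsHH=4 aaEeSsHh=8 aaEeSshh=4 aaEessHH=4 aaEessHh=8 aaEesshh=4 aaeeSsHH=4 aaeeSsHh=8 aaeeSshh=4 aaeessHH=4 aaeessHh=8 aaeesshh=4
A_ E_ ss hh hits 12/256; gcd=4; 12÷4/256÷4 = 3/64

P(A_ E_ ss hh) = 3/64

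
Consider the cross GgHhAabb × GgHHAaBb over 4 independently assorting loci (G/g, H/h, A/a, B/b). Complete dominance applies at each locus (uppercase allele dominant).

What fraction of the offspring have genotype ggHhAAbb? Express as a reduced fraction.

P(ggHhAAbb) = 1/64

GgHhAabb gametes: GHAb×2, GHab×2, GhAb×2, Ghab×2, gHAb×2, gHab×2, ghAb×2, ghab×2
GgHHAaBb gametes: GHAB×2, GHAb×2, GHaB×2, GHab×2, gHAB×2, gHAb×2, gHaB×2, gHab×2
GgHhAabb×GgHHAaBb grid (16·16=256): GGHHAABb=4 GGHHAAbb=4 GGHHAaBb=8 GGHHAabb=8 GGHHaaBb=4 GGHHaabb=4 GGHhAABb=4 GGHhAAbb=4 GGHhAaBb=8 GGHhAabb=8 GGHhaaBb=4 GGHhaabb=4 GgHHAABb=8 GgHHAAbb=8 GgHHAaBb=16 GgHHAabb=16 GgHHaaBb=8 GgHHaabb=8 GgHhAABb=8 GgHhAAbb=8 GgHhAaBb=16 GgHhAabb=16 GgHhaaBb=8 GgHhaabb=8 ggHHAABb=4 ggHHAAbb=4 ggHHAaBb=8 ggHHAabb=8 ggHHaaBb=4 ggHHaabb=4 ggHhAABb=4 ggHhAAbb=4 ggHhAaBb=8 ggHhAabb=8 ggHhaaBb=4 ggHhaabb=4
ggHhAAbb hits 4/256; gcd=4; 4÷4/256÷4 = 1/64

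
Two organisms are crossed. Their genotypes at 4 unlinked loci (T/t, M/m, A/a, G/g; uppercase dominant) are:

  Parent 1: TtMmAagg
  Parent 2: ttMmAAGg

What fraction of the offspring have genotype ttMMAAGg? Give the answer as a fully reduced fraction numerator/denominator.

TtMmAagg gametes: TMAg×2, TMag×2, TmAg×2, Tmag×2, tMAg×2, tMag×2, tmAg×2, tmag×2
ttMmAAGg gametes: tMAG×4, tMAg×4, tmAG×4, tmAg×4
TtMmAagg×ttMmAAGg grid (16·16=256): TtMMAAGg=8 TtMMAAgg=8 TtMMAaGg=8 TtMMAagg=8 TtMmAAGg=16 TtMmAAgg=16 TtMmAaGg=16 TtMmAagg=16 TtmmAAGg=8 TtmmAAgg=8 TtmmAaGg=8 TtmmAagg=8 ttMMAAGg=8 ttMMAAgg=8 ttMMAaGg=8 ttMMAagg=8 ttMmAAGg=16 ttMmAAgg=16 ttMmAaGg=16 ttMmAagg=16 ttmmAAGg=8 ttmmAAgg=8 ttmmAaGg=8 ttmmAagg=8
ttMMAAGg hits 8/256; gcd=8; 8÷8/256÷8 = 1/32

P(ttMMAAGg) = 1/32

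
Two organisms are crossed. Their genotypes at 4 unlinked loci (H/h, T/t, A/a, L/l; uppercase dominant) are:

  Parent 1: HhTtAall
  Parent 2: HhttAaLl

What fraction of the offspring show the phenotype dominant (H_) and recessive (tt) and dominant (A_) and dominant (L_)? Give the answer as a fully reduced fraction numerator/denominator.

P(H_ tt A_ L_) = 9/64

HhTtAall gametes: HTAl×2, HTal×2, HtAl×2, Htal×2, hTAl×2, hTal×2, htAl×2, htal×2
HhttAaLl gametes: HtAL×2, HtAl×2, HtaL×2, Htal×2, htAL×2, htAl×2, htaL×2, htal×2
HhTtAall×HhttAaLl grid (16·16=256): HHTtAALl=4 HHTtAAll=4 HHTtAaLl=8 HHTtAall=8 HHTtaaLl=4 HHTtaall=4 HHttAALl=4 HHttAAll=4 HHttAaLl=8 HHttAall=8 HHttaaLl=4 HHttaall=4 HhTtAALl=8 HhTtAAll=8 HhTtAaLl=16 HhTtAall=16 HhTtaaLl=8 HhTtaall=8 HhttAALl=8 HhttAAll=8 HhttAaLl=16 HhttAall=16 HhttaaLl=8 Hhttaall=8 hhTtAALl=4 hhTtAAll=4 hhTtAaLl=8 hhTtAall=8 hhTtaaLl=4 hhTtaall=4 hhttAALl=4 hhttAAll=4 hhttAaLl=8 hhttAall=8 hhttaaLl=4 hhttaall=4
H_ tt A_ L_ hits 36/256; gcd=4; 36÷4/256÷4 = 9/64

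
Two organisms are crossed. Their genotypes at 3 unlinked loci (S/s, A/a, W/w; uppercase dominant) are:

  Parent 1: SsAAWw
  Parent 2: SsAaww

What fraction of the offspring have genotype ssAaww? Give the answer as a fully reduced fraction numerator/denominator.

SsAAWw gametes: SAW×2, SAw×2, sAW×2, sAw×2
SsAaww gametes: SAw×2, Saw×2, sAw×2, saw×2
SsAAWw×SsAaww grid (8·8=64): SSAAWw=4 SSAAww=4 SSAaWw=4 SSAaww=4 SsAAWw=8 SsAAww=8 SsAaWw=8 SsAaww=8 ssAAWw=4 ssAAww=4 ssAaWw=4 ssAaww=4
ssAaww hits 4/64; gcd=4; 4÷4/64÷4 = 1/16

P(ssAaww) = 1/16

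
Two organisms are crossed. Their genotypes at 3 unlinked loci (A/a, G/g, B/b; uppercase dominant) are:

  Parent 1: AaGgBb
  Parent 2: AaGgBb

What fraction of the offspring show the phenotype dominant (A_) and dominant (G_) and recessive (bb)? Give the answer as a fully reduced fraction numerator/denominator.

AaGgBb gametes: AGB×1, AGb×1, AgB×1, Agb×1, aGB×1, aGb×1, agB×1, agb×1
AaGgBb gametes: AGB×1, AGb×1, AgB×1, Agb×1, aGB×1, aGb×1, agB×1, agb×1
AaGgBb×AaGgBb grid (8·8=64): AAGGBB=1 AAGGBb=2 AAGGbb=1 AAGgBB=2 AAGgBb=4 AAGgbb=2 AAggBB=1 AAggBb=2 AAggbb=1 AaGGBB=2 AaGGBb=4 AaGGbb=2 AaGgBB=4 AaGgBb=8 AaGgbb=4 AaggBB=2 AaggBb=4 Aaggbb=2 aaGGBB=1 aaGGBb=2 aaGGbb=1 aaGgBB=2 aaGgBb=4 aaGgbb=2 aaggBB=1 aaggBb=2 aaggbb=1
A_ G_ bb hits 9/64; gcd=1; 9÷1/64÷1 = 9/64

P(A_ G_ bb) = 9/64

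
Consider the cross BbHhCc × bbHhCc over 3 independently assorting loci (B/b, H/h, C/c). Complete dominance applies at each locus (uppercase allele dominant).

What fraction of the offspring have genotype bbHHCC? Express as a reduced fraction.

BbHhCc gametes: BHC×1, BHc×1, BhC×1, Bhc×1, bHC×1, bHc×1, bhC×1, bhc×1
bbHhCc gametes: bHC×2, bHc×2, bhC×2, bhc×2
BbHhCc×bbHhCc grid (8·8=64): BbHHCC=2 BbHHCc=4 BbHHcc=2 BbHhCC=4 BbHhCc=8 BbHhcc=4 BbhhCC=2 BbhhCc=4 Bbhhcc=2 bbHHCC=2 bbHHCc=4 bbHHcc=2 bbHhCC=4 bbHhCc=8 bbHhcc=4 bbhhCC=2 bbhhCc=4 bbhhcc=2
bbHHCC hits 2/64; gcd=2; 2÷2/64÷2 = 1/32

P(bbHHCC) = 1/32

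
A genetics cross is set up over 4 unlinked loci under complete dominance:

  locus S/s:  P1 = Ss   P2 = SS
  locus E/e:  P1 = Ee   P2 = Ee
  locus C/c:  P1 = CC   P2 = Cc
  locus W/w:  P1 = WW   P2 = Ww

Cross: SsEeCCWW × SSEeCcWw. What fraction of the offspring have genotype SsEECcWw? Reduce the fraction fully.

SsEeCCWW gametes: SECW×4, SeCW×4, sECW×4, seCW×4
SSEeCcWw gametes: SECW×2, SECw×2, SEcW×2, SEcw×2, SeCW×2, SeCw×2, SecW×2, Secw×2
SsEeCCWW×SSEeCcWw grid (16·16=256): SSEECCWW=8 SSEECCWw=8 SSEECcWW=8 SSEECcWw=8 SSEeCCWW=16 SSEeCCWw=16 SSEeCcWW=16 SSEeCcWw=16 SSeeCCWW=8 SSeeCCWw=8 SSeeCcWW=8 SSeeCcWw=8 SsEECCWW=8 SsEECCWw=8 SsEECcWW=8 SsEECcWw=8 SsEeCCWW=16 SsEeCCWw=16 SsEeCcWW=16 SsEeCcWw=16 SseeCCWW=8 SseeCCWw=8 SseeCcWW=8 SseeCcWw=8
SsEECcWw hits 8/256; gcd=8; 8÷8/256÷8 = 1/32

P(SsEECcWw) = 1/32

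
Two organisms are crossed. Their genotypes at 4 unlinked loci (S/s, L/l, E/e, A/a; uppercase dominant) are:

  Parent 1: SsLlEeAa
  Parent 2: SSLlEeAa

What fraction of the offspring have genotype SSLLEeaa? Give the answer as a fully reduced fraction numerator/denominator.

P(SSLLEeaa) = 1/64

SsLlEeAa gametes: SLEA×1, SLEa×1, SLeA×1, SLea×1, SlEA×1, SlEa×1, SleA×1, Slea×1, sLEA×1, sLEa×1, sLeA×1, sLea×1, slEA×1, slEa×1, sleA×1, slea×1
SSLlEeAa gametes: SLEA×2, SLEa×2, SLeA×2, SLea×2, SlEA×2, SlEa×2, SleA×2, Slea×2
SsLlEeAa×SSLlEeAa grid (16·16=256): SSLLEEAA=2 SSLLEEAa=4 SSLLEEaa=2 SSLLEeAA=4 SSLLEeAa=8 SSLLEeaa=4 SSLLeeAA=2 SSLLeeAa=4 SSLLeeaa=2 SSLlEEAA=4 SSLlEEAa=8 SSLlEEaa=4 SSLlEeAA=8 SSLlEeAa=16 SSLlEeaa=8 SSLleeAA=4 SSLleeAa=8 SSLleeaa=4 SSllEEAA=2 SSllEEAa=4 SSllEEaa=2 SSllEeAA=4 SSllEeAa=8 SSllEeaa=4 SSlleeAA=2 SSlleeAa=4 SSlleeaa=2 SsLLEEAA=2 SsLLEEAa=4 SsLLEEaa=2 SsLLEeAA=4 SsLLEeAa=8 SsLLEeaa=4 SsLLeeAA=2 SsLLeeAa=4 SsLLeeaa=2 SsLlEEAA=4 SsLlEEAa=8 SsLlEEaa=4 SsLlEeAA=8 SsLlEeAa=16 SsLlEeaa=8 SsLleeAA=4 SsLleeAa=8 SsLleeaa=4 SsllEEAA=2 SsllEEAa=4 SsllEEaa=2 SsllEeAA=4 SsllEeAa=8 SsllEeaa=4 SslleeAA=2 SslleeAa=4 Sslleeaa=2
SSLLEeaa hits 4/256; gcd=4; 4÷4/256÷4 = 1/64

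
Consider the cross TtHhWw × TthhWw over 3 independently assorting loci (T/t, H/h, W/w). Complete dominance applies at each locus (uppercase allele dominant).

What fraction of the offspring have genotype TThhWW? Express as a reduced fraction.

TtHhWw gametes: THW×1, THw×1, ThW×1, Thw×1, tHW×1, tHw×1, thW×1, thw×1
TthhWw gametes: ThW×2, Thw×2, thW×2, thw×2
TtHhWw×TthhWw grid (8·8=64): TTHhWW=2 TTHhWw=4 TTHhww=2 TThhWW=2 TThhWw=4 TThhww=2 TtHhWW=4 TtHhWw=8 TtHhww=4 TthhWW=4 TthhWw=8 Tthhww=4 ttHhWW=2 ttHhWw=4 ttHhww=2 tthhWW=2 tthhWw=4 tthhww=2
TThhWW hits 2/64; gcd=2; 2÷2/64÷2 = 1/32

P(TThhWW) = 1/32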